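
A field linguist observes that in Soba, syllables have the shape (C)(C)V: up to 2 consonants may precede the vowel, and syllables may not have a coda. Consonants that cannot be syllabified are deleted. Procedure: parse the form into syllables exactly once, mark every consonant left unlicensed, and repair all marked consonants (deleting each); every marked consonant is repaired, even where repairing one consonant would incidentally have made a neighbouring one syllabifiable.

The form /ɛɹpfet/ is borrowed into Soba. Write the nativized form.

The consonants /ɹ/, /t/ cannot be parsed into a legal (C)(C)V syllable (no codas are permitted; onsets may contain at most 2 consonants).
Deletion applies to /ɹ/, /t/.

ɛpfe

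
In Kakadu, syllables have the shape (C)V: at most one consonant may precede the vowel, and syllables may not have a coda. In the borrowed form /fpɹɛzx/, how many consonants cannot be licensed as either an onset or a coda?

Under (C)V, the unsyllabifiable consonants are /f/, /p/, /z/, /x/ (no codas are permitted; onsets are limited to one consonant).

4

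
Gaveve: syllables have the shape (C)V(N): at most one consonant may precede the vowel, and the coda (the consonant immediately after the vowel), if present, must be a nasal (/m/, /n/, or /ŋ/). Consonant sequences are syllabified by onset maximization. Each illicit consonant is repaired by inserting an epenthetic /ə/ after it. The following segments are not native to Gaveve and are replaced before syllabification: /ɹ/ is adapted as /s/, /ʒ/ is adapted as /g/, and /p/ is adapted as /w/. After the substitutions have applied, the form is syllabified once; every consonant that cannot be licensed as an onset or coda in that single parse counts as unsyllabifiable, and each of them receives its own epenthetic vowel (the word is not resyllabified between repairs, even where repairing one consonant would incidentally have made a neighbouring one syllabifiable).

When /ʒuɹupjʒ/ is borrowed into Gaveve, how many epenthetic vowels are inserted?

After substitution the input is /gusuwjg/.
The unsyllabifiable consonants are /w/, /j/, /g/; each receives one epenthetic vowel.

3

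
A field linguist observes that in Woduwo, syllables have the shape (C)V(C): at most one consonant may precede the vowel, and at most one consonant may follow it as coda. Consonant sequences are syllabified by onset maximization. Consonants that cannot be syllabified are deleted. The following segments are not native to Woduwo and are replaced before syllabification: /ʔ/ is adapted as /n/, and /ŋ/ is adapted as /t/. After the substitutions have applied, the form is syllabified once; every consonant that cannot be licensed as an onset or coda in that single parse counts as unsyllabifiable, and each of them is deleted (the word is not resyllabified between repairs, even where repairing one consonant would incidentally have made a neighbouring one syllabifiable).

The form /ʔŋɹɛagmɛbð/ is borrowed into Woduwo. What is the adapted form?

Substitution: /ʔ/ → /n/, /ŋ/ → /t/, giving /ntɹɛagmɛbð/.
Under (C)V(C), the unsyllabifiable consonants are /n/, /t/, /ð/ (at most one coda consonant is licensed; onsets are limited to one consonant).
Deletion applies to /n/, /t/, /ð/.

ɹɛagmɛb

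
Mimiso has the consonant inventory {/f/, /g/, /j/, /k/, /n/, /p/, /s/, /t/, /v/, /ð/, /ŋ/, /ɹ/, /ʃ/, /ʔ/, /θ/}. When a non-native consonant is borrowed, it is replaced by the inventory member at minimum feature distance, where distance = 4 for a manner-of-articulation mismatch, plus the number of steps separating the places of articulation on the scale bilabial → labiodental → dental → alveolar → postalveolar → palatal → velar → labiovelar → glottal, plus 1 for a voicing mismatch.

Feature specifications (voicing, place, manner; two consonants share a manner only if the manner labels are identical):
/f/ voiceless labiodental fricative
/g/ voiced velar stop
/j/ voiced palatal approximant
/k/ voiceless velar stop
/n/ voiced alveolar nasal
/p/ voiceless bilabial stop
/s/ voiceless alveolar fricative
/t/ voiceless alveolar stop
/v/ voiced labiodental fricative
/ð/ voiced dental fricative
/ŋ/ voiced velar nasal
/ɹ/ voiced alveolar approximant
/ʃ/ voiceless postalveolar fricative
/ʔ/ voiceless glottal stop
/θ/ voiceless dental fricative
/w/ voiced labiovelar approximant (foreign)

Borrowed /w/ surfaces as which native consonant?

j

/j/ is closest: same manner (approximant), place distance 2 (labiovelar→palatal), same voicing; total 2. Next closest is /ɹ/ at distance 4.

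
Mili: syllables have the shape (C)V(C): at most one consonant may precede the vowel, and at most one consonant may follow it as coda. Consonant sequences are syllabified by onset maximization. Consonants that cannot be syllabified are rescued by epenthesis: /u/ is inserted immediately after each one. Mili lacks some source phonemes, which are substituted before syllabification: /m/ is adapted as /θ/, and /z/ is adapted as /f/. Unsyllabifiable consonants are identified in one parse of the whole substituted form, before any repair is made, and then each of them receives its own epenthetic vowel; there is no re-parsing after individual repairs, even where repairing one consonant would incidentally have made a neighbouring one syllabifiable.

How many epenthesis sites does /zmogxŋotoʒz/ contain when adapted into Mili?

3

After substitution the input is /fθogxŋotoʒf/.
The unsyllabifiable consonants are /f/, /x/, /f/; each receives one epenthetic vowel.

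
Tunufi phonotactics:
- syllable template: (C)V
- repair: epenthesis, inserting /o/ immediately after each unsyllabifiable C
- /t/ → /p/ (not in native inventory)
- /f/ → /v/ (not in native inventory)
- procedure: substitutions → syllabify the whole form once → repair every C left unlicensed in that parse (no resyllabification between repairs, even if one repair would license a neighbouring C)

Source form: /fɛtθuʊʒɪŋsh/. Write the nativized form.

vɛpoθuʊʒɪŋosoho

Substitution: /f/ → /v/, /t/ → /p/, giving /vɛpθuʊʒɪŋsh/.
Under (C)V, the unsyllabifiable consonants are /p/, /ŋ/, /s/, /h/ (no codas are permitted; onsets are limited to one consonant).
Epenthesis after each stranded consonant: /p/ → /po/, /ŋ/ → /ŋo/, /s/ → /so/, /h/ → /ho/.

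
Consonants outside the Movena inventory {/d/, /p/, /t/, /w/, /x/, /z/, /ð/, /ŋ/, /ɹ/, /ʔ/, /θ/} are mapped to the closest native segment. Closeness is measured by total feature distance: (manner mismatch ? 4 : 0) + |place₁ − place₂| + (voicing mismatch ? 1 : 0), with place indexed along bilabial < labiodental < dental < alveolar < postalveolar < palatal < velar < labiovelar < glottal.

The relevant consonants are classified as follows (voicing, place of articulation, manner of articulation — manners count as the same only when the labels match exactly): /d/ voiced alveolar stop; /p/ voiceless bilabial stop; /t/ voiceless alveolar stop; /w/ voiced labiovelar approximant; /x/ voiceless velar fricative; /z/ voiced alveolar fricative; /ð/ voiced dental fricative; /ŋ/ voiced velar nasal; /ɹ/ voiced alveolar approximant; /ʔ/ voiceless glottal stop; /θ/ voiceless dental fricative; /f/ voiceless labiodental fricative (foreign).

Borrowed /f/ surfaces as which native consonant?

θ

/θ/ is closest: same manner (fricative), place distance 1 (labiodental→dental), same voicing; total 1. Next closest is /ð/ at distance 2.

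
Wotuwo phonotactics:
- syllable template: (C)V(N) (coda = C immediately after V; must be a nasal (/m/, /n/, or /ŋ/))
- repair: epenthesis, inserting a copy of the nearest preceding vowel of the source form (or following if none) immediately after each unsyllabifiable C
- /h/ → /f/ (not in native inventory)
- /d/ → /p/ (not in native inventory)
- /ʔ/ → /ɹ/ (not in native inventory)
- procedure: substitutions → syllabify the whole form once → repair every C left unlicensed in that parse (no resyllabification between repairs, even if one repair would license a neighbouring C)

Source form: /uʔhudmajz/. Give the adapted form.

Substitution: /ʔ/ → /ɹ/, /h/ → /f/, /d/ → /p/, giving /uɹfupmajz/.
Syllabifying with onset maximization leaves /ɹ/, /p/, /j/, /z/ stranded (only a nasal (/m/, /n/, or /ŋ/) is licensed in coda position; onsets are limited to one consonant).
Epenthesis after each stranded consonant: /ɹ/ → /ɹu/, /p/ → /pu/, /j/ → /ja/, /z/ → /za/.

uɹufupumajaza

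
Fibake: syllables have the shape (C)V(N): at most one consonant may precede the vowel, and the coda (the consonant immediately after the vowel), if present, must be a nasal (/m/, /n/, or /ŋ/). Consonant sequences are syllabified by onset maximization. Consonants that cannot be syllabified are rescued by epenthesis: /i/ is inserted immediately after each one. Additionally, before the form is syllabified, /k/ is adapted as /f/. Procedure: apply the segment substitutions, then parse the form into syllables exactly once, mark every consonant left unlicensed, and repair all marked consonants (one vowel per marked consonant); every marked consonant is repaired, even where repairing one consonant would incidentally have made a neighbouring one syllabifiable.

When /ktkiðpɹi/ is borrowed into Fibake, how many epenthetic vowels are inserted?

4

After substitution the input is /ftfiðpɹi/.
The unsyllabifiable consonants are /f/, /t/, /ð/, /p/; each receives one epenthetic vowel.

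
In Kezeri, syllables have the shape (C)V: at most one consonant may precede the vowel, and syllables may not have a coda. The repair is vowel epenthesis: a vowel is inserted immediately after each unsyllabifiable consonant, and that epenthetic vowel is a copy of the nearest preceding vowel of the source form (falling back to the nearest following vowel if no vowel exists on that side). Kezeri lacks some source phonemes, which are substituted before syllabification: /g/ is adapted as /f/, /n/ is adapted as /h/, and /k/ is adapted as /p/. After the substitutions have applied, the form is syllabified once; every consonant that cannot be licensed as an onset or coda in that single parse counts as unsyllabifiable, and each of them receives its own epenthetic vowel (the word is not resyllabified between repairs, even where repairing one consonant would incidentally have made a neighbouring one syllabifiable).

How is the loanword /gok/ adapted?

fopo

Substitution: /g/ → /f/, /k/ → /p/, giving /fop/.
The consonants /p/ cannot be parsed into a legal (C)V syllable (no codas are permitted; onsets are limited to one consonant).
Inserting the epenthetic vowel yields /p/ → /po/.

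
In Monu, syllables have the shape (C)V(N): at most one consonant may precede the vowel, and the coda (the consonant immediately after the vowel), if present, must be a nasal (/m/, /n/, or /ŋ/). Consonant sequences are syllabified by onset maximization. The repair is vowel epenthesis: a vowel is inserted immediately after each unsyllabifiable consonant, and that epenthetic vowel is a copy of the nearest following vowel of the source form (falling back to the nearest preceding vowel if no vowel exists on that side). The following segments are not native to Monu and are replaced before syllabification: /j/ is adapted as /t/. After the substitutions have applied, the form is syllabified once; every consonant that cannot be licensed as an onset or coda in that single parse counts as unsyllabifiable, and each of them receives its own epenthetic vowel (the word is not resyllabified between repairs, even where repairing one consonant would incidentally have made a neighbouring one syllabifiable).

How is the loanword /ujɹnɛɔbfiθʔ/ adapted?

utɛɹɛnɛɔbifiθiʔi

Substitution: /j/ → /t/, giving /utɹnɛɔbfiθʔ/.
Syllabifying with onset maximization leaves /t/, /ɹ/, /b/, /θ/, /ʔ/ stranded (only a nasal (/m/, /n/, or /ŋ/) is licensed in coda position; onsets are limited to one consonant).
Each unlicensed consonant becomes the onset of a new syllable: /t/ → /tɛ/, /ɹ/ → /ɹɛ/, /b/ → /bi/, /θ/ → /θi/, /ʔ/ → /ʔi/.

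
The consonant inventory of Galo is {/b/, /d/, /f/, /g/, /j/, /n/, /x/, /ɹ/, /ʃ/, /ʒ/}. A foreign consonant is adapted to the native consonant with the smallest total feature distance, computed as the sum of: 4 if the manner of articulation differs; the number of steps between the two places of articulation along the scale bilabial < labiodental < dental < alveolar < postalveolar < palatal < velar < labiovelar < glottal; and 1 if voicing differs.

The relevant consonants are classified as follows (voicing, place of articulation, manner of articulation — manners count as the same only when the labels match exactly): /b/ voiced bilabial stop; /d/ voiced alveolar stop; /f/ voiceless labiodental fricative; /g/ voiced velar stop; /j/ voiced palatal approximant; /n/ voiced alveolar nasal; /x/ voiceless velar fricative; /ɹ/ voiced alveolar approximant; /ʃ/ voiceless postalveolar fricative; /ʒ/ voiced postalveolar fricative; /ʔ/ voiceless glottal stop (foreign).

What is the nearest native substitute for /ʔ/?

g

/g/ is closest: same manner (stop), place distance 2 (glottal→velar), voicing differs (+1); total 3. Next closest is /d/ at distance 6.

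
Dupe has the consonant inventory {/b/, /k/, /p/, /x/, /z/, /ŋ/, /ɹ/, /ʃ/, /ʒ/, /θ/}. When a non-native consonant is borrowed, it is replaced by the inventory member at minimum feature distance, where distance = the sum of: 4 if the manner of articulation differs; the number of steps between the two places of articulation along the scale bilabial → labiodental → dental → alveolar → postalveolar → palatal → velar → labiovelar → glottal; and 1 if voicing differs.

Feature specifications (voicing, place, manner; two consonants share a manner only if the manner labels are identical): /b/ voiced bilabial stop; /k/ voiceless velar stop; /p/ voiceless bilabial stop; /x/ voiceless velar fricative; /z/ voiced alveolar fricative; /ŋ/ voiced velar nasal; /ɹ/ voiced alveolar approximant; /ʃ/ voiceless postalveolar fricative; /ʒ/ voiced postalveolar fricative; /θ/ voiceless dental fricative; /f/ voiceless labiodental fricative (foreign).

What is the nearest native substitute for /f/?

/θ/ is closest: same manner (fricative), place distance 1 (labiodental→dental), same voicing; total 1. Next closest is /z/ at distance 3.

θ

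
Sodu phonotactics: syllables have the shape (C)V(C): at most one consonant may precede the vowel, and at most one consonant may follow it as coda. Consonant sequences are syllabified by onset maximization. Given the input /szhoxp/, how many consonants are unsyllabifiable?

3

Syllabifying with onset maximization leaves /s/, /z/, /p/ stranded (at most one coda consonant is licensed; onsets are limited to one consonant).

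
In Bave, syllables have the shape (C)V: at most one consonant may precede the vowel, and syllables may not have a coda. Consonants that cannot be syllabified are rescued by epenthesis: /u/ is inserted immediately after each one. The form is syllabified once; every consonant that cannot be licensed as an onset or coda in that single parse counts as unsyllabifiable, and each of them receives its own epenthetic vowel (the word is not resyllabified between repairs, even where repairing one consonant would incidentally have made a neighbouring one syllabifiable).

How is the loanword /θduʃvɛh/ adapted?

θuduʃuvɛhu

Under (C)V, the unsyllabifiable consonants are /θ/, /ʃ/, /h/ (no codas are permitted; onsets are limited to one consonant).
Epenthesis after each stranded consonant: /θ/ → /θu/, /ʃ/ → /ʃu/, /h/ → /hu/.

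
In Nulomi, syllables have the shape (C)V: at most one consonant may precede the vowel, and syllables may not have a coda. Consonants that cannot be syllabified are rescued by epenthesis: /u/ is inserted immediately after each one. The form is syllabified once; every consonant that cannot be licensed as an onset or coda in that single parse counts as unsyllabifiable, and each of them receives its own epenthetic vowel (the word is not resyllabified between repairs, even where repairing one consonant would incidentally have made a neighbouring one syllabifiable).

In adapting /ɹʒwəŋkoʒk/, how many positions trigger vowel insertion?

The unsyllabifiable consonants are /ɹ/, /ʒ/, /ŋ/, /ʒ/, /k/; each receives one epenthetic vowel.

5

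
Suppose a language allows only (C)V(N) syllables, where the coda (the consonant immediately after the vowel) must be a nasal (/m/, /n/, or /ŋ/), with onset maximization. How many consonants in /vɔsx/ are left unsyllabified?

The consonants /s/, /x/ cannot be parsed into a legal (C)V(N) syllable (only a nasal (/m/, /n/, or /ŋ/) is licensed in coda position; onsets are limited to one consonant).

2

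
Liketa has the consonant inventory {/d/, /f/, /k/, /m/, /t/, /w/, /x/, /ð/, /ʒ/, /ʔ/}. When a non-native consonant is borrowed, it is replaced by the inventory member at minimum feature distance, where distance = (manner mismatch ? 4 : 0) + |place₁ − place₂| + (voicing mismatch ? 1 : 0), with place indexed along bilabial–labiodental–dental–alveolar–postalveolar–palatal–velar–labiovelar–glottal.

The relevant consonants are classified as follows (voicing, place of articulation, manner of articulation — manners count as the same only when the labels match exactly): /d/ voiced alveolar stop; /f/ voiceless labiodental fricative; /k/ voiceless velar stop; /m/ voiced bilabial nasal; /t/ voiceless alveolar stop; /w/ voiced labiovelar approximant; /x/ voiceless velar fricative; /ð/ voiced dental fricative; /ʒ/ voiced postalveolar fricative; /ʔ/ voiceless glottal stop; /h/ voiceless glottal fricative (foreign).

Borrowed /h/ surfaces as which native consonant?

x

/x/ is closest: same manner (fricative), place distance 2 (glottal→velar), same voicing; total 2. Next closest is /ʔ/ at distance 4.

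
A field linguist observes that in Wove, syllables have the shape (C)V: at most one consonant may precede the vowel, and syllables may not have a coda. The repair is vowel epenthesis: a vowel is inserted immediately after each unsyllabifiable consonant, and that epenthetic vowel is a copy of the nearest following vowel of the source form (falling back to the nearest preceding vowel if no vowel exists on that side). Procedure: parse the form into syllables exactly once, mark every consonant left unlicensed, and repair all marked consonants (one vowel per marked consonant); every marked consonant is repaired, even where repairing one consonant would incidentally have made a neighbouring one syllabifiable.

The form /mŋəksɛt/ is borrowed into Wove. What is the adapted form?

məŋəkɛsɛtɛ

Under (C)V, the unsyllabifiable consonants are /m/, /k/, /t/ (no codas are permitted; onsets are limited to one consonant).
Epenthesis after each stranded consonant: /m/ → /mə/, /k/ → /kɛ/, /t/ → /tɛ/.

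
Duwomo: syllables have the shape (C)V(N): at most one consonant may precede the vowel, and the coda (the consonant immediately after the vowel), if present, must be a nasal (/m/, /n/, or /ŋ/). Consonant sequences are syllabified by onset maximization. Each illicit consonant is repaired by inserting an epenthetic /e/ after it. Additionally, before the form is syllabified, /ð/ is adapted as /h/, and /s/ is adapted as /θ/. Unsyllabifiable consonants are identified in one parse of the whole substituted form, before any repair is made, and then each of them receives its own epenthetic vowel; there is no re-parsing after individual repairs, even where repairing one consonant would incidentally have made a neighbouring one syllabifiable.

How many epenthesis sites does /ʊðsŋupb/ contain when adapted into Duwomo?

After substitution the input is /ʊhθŋupb/.
The unsyllabifiable consonants are /h/, /θ/, /p/, /b/; each receives one epenthetic vowel.

4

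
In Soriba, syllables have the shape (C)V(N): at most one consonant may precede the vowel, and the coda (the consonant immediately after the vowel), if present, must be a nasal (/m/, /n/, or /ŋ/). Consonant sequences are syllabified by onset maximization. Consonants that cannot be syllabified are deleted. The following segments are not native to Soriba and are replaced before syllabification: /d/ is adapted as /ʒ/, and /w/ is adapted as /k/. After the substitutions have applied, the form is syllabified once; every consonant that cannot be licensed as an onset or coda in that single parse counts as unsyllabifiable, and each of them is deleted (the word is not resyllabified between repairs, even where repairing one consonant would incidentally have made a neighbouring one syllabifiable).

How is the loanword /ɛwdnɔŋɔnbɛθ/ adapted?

ɛnɔŋɔnbɛ

Substitution: /w/ → /k/, /d/ → /ʒ/, giving /ɛkʒnɔŋɔnbɛθ/.
Syllabifying with onset maximization leaves /k/, /ʒ/, /θ/ stranded (only a nasal (/m/, /n/, or /ŋ/) is licensed in coda position; onsets are limited to one consonant).
Deleting the stranded consonants removes /k/, /ʒ/, /θ/.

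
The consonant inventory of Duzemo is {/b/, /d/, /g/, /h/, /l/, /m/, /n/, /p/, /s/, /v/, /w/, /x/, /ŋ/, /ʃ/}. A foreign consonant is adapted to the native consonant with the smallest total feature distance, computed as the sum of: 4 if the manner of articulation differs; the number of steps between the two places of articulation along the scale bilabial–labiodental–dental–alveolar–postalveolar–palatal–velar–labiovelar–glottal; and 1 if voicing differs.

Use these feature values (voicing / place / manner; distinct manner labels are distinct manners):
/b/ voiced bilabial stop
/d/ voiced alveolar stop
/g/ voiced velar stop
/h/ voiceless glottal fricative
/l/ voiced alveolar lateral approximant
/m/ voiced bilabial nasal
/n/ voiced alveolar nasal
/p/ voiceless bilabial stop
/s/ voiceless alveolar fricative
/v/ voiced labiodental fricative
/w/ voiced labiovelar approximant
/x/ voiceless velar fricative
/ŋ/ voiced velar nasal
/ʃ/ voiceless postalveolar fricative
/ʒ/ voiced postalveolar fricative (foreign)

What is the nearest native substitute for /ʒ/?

ʃ

/ʃ/ is closest: same manner (fricative), place distance 0 (postalveolar→postalveolar), voicing differs (+1); total 1. Next closest is /s/ at distance 2.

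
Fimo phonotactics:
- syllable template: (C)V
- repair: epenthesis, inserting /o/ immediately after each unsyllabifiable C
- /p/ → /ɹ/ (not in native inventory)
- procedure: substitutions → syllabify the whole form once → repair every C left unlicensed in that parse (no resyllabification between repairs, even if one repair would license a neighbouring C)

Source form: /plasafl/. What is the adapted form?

Substitution: /p/ → /ɹ/, giving /ɹlasafl/.
Under (C)V, the unsyllabifiable consonants are /ɹ/, /f/, /l/ (no codas are permitted; onsets are limited to one consonant).
Epenthesis after each stranded consonant: /ɹ/ → /ɹo/, /f/ → /fo/, /l/ → /lo/.

ɹolasafolo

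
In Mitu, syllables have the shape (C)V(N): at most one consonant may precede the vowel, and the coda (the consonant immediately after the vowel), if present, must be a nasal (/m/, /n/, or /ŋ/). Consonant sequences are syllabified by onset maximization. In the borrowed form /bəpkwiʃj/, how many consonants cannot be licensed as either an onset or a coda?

The consonants /p/, /k/, /ʃ/, /j/ cannot be parsed into a legal (C)V(N) syllable (only a nasal (/m/, /n/, or /ŋ/) is licensed in coda position; onsets are limited to one consonant).

4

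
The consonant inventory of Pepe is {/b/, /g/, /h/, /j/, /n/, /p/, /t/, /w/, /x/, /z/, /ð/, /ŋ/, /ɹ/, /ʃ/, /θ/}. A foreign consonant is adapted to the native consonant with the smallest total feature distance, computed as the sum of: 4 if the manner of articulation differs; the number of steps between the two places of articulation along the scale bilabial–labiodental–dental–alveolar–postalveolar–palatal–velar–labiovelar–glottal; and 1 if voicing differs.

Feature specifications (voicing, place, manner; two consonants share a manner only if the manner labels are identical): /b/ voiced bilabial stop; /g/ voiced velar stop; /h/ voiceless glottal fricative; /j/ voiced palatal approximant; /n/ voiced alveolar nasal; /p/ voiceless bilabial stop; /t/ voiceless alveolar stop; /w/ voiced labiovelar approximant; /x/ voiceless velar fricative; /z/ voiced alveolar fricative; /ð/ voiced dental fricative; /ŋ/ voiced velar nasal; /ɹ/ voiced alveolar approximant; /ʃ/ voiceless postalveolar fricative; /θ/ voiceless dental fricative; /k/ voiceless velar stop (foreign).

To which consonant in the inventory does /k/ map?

/g/ is closest: same manner (stop), place distance 0 (velar→velar), voicing differs (+1); total 1. Next closest is /t/ at distance 3.

g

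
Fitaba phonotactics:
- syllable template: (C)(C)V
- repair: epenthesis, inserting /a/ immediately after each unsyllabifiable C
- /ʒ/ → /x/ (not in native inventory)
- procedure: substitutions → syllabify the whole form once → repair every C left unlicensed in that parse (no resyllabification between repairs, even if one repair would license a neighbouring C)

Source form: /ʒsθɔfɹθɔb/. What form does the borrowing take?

xasθɔfaɹθɔba

Substitution: /ʒ/ → /x/, giving /xsθɔfɹθɔb/.
The consonants /x/, /f/, /b/ cannot be parsed into a legal (C)(C)V syllable (no codas are permitted; onsets may contain at most 2 consonants).
Inserting the epenthetic vowel yields /x/ → /xa/, /f/ → /fa/, /b/ → /ba/.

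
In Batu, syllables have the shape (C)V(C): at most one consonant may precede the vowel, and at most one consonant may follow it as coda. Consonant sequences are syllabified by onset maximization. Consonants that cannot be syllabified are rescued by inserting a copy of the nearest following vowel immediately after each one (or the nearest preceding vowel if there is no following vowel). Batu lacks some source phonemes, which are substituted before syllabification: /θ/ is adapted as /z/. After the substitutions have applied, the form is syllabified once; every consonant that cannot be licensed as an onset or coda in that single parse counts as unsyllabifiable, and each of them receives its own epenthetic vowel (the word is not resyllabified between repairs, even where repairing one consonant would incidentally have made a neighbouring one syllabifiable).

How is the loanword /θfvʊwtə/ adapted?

zʊfʊvʊwtə

Substitution: /θ/ → /z/, giving /zfvʊwtə/.
The consonants /z/, /f/ cannot be parsed into a legal (C)V(C) syllable (at most one coda consonant is licensed; onsets are limited to one consonant).
Inserting the epenthetic vowel yields /z/ → /zʊ/, /f/ → /fʊ/.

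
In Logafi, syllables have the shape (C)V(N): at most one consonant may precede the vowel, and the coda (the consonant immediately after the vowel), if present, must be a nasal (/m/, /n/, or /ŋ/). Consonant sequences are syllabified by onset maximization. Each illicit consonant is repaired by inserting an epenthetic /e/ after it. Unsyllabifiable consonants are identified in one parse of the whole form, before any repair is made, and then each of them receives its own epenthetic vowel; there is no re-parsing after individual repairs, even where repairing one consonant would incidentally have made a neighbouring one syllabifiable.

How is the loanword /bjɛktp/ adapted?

The consonants /b/, /k/, /t/, /p/ cannot be parsed into a legal (C)V(N) syllable (only a nasal (/m/, /n/, or /ŋ/) is licensed in coda position; onsets are limited to one consonant).
Each unlicensed consonant becomes the onset of a new syllable: /b/ → /be/, /k/ → /ke/, /t/ → /te/, /p/ → /pe/.

bejɛketepe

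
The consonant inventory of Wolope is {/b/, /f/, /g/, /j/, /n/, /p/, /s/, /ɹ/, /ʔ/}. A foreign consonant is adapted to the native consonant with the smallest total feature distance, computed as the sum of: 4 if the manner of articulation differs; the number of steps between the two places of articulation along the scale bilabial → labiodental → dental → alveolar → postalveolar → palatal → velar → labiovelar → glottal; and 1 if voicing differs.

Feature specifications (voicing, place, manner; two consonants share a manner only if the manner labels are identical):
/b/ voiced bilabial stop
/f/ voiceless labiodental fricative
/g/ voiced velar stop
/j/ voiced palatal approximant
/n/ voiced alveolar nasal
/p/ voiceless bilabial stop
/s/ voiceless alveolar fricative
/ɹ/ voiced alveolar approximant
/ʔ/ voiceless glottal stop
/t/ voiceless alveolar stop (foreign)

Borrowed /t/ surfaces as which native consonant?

p

/p/ is closest: same manner (stop), place distance 3 (alveolar→bilabial), same voicing; total 3. Next closest is /b/ at distance 4.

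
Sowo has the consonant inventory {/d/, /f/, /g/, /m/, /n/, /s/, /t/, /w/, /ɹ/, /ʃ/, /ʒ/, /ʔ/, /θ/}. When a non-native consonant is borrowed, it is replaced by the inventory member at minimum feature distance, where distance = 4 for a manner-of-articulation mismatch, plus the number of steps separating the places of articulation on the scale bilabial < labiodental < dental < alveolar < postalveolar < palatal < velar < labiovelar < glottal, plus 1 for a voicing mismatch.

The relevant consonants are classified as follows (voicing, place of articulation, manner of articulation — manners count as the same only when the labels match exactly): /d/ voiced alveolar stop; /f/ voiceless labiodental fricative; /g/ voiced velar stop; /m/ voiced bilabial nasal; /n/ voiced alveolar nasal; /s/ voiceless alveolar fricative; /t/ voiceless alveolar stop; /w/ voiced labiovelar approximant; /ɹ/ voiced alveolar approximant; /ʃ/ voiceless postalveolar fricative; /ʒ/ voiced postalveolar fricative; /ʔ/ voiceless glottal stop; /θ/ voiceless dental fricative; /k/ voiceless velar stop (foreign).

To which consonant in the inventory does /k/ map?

g

/g/ is closest: same manner (stop), place distance 0 (velar→velar), voicing differs (+1); total 1. Next closest is /ʔ/ at distance 2.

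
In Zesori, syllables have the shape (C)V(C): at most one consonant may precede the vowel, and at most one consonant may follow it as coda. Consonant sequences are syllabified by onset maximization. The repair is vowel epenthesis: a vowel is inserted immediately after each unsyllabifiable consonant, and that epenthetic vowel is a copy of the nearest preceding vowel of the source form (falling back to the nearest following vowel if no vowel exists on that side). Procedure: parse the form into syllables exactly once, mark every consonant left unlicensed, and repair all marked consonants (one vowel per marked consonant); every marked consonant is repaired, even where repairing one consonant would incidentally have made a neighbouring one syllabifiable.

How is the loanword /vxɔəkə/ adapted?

Under (C)V(C), the unsyllabifiable consonants are /v/ (at most one coda consonant is licensed; onsets are limited to one consonant).
Each unlicensed consonant becomes the onset of a new syllable: /v/ → /vɔ/.

vɔxɔəkə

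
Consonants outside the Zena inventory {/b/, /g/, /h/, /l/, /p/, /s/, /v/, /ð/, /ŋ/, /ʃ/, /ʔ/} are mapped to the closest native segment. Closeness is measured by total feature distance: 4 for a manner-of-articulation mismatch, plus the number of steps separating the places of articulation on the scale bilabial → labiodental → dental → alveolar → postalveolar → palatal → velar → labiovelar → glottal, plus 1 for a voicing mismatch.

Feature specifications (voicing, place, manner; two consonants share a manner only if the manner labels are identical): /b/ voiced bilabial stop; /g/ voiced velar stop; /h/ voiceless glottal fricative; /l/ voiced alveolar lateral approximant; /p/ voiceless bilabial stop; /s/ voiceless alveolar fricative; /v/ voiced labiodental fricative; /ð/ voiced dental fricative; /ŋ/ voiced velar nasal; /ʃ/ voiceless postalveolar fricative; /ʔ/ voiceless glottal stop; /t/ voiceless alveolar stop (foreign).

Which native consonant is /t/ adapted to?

/p/ is closest: same manner (stop), place distance 3 (alveolar→bilabial), same voicing; total 3. Next closest is /b/ at distance 4.

p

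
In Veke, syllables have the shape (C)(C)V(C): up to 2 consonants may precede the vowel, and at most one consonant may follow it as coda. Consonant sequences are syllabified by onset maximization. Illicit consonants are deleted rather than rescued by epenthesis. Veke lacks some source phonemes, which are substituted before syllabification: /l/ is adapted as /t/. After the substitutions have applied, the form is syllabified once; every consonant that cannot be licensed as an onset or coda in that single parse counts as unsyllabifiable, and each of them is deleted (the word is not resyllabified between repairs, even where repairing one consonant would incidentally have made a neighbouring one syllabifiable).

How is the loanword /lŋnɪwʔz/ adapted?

Substitution: /l/ → /t/, giving /tŋnɪwʔz/.
The consonants /t/, /ʔ/, /z/ cannot be parsed into a legal (C)(C)V(C) syllable (at most one coda consonant is licensed; onsets may contain at most 2 consonants).
Each unlicensed consonant is deleted: /t/, /ʔ/, /z/.

ŋnɪw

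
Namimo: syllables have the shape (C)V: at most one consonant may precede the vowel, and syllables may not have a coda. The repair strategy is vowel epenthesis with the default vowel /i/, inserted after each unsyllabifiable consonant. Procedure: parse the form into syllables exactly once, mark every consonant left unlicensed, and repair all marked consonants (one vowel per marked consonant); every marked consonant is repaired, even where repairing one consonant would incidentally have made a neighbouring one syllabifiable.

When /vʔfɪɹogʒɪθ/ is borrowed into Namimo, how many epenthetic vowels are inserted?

4

The unsyllabifiable consonants are /v/, /ʔ/, /g/, /θ/; each receives one epenthetic vowel.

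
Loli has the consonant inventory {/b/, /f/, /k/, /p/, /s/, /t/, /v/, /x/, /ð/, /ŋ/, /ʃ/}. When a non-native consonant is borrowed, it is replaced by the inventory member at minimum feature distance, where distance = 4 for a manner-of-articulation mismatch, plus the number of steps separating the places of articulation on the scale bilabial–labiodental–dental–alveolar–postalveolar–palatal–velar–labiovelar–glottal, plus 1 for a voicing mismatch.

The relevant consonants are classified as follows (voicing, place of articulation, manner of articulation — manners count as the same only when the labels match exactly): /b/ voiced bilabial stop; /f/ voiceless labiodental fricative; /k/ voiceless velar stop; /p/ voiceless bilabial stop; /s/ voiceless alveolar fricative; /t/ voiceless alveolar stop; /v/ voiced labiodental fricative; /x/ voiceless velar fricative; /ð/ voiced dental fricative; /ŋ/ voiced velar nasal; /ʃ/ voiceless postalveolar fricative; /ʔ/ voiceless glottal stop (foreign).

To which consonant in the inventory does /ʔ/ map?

k

/k/ is closest: same manner (stop), place distance 2 (glottal→velar), same voicing; total 2. Next closest is /t/ at distance 5.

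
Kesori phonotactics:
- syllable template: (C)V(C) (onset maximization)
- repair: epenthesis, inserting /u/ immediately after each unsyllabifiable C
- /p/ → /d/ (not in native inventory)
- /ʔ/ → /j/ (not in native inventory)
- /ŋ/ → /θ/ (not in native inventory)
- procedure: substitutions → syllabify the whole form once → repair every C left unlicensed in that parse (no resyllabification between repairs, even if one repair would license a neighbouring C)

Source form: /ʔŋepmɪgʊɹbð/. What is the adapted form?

juθedmɪgʊɹbuðu

Substitution: /ʔ/ → /j/, /ŋ/ → /θ/, /p/ → /d/, giving /jθedmɪgʊɹbð/.
The consonants /j/, /b/, /ð/ cannot be parsed into a legal (C)V(C) syllable (at most one coda consonant is licensed; onsets are limited to one consonant).
Inserting the epenthetic vowel yields /j/ → /ju/, /b/ → /bu/, /ð/ → /ðu/.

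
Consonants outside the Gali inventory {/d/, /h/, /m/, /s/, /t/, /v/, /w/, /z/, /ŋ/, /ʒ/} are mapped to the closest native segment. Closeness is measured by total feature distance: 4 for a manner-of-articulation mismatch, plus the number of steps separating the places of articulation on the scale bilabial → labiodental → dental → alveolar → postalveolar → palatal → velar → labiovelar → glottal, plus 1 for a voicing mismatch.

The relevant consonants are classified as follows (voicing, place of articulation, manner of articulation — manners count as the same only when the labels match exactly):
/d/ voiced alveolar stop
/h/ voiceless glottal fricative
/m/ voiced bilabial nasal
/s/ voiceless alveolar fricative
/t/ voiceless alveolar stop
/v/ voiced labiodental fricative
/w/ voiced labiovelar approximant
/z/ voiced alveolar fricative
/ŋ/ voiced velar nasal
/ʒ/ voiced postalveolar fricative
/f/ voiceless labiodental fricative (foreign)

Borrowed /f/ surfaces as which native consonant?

v

/v/ is closest: same manner (fricative), place distance 0 (labiodental→labiodental), voicing differs (+1); total 1. Next closest is /s/ at distance 2.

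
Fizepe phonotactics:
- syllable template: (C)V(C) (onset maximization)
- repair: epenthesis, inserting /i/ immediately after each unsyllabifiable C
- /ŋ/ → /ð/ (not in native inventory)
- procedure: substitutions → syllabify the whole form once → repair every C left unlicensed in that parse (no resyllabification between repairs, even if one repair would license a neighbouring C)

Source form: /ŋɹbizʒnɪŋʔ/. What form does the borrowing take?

ðiɹibizʒinɪðʔi

Substitution: /ŋ/ → /ð/, giving /ðɹbizʒnɪðʔ/.
Under (C)V(C), the unsyllabifiable consonants are /ð/, /ɹ/, /ʒ/, /ʔ/ (at most one coda consonant is licensed; onsets are limited to one consonant).
Epenthesis after each stranded consonant: /ð/ → /ði/, /ɹ/ → /ɹi/, /ʒ/ → /ʒi/, /ʔ/ → /ʔi/.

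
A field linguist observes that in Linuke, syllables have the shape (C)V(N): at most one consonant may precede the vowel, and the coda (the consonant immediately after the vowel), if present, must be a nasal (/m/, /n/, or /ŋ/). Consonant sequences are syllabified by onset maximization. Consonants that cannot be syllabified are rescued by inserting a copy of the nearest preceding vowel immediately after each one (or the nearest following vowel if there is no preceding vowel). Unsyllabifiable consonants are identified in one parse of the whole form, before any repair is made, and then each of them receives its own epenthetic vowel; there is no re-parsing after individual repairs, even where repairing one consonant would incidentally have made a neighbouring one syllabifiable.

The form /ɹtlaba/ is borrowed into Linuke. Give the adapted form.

Syllabifying with onset maximization leaves /ɹ/, /t/ stranded (only a nasal (/m/, /n/, or /ŋ/) is licensed in coda position; onsets are limited to one consonant).
Inserting the epenthetic vowel yields /ɹ/ → /ɹa/, /t/ → /ta/.

ɹatalaba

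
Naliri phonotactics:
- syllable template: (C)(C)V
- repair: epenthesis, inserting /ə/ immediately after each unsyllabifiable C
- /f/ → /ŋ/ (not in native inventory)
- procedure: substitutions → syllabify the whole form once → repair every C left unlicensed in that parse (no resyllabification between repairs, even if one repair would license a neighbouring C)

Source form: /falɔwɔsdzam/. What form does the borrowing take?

ŋalɔwɔsədzamə

Substitution: /f/ → /ŋ/, giving /ŋalɔwɔsdzam/.
Under (C)(C)V, the unsyllabifiable consonants are /s/, /m/ (no codas are permitted; onsets may contain at most 2 consonants).
Each unlicensed consonant becomes the onset of a new syllable: /s/ → /sə/, /m/ → /mə/.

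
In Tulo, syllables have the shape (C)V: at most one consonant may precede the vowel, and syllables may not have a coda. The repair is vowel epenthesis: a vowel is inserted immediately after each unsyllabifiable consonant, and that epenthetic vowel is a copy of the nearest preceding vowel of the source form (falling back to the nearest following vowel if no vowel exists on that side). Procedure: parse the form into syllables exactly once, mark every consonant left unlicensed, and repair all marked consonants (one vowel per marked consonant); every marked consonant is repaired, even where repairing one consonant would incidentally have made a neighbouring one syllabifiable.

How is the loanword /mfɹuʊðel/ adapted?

Syllabifying with onset maximization leaves /m/, /f/, /l/ stranded (no codas are permitted; onsets are limited to one consonant).
Each unlicensed consonant becomes the onset of a new syllable: /m/ → /mu/, /f/ → /fu/, /l/ → /le/.

mufuɹuʊðele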